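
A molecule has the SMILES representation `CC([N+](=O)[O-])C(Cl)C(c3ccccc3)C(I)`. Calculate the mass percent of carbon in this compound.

37.37%

Atom tally by fragment:
  CH3 → C:1 H:3
  CH(NO2) → C:1 H:1 N:1 O:2
  CH(Cl) → C:1 H:1 Cl:1
  CH(C6H5) → C:7 H:6
  CH2I → C:1 H:2 I:1
Element totals:
  C: 11
  H: 13
  Cl: 1
  I: 1
  N: 1
  O: 2
Molecular formula: C11H13ClINO2.
Molar mass = 353.584 g/mol.
Mass from C: 11 × 12.011 = 132.121 g/mol.
%C = 132.121 / 353.584 × 100 = 37.37%.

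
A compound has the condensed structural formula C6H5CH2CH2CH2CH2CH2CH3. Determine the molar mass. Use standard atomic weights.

162.28 g/mol

Atom tally by fragment:
  C6H5CH2 → C:7 H:7
  CH2 → C:1 H:2
  CH2 → C:1 H:2
  CH2 → C:1 H:2
  CH2 → C:1 H:2
  CH3 → C:1 H:3
Element totals:
  C: 12
  H: 18
Molecular formula: C12H18.
  M = 12(12.011) + 18(1.008)
    = 144.132 + 18.144 = 162.276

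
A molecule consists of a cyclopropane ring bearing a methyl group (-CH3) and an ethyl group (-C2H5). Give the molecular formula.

Atom tally by fragment:
  cyclopropane ring core → C:3 H:6
  (− 2 ring H displaced by substituents)
  + CH3 → C:1 H:3
  + C2H5 → C:2 H:5
Element totals:
  C: 6
  H: 12

C6H12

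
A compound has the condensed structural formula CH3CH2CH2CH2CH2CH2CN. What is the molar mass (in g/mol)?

111.19 g/mol

Element totals:
  C: 7
  H: 13
  N: 1
Molecular formula: C7H13N.
  M = 7(12.011) + 13(1.008) + 14.007
    = 84.077 + 13.104 + 14.007 = 111.188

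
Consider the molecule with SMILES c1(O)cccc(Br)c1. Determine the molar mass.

173.01 g/mol

Atom tally by fragment:
  benzene ring core → C:6 H:6
  (− 2 ring H displaced by substituents)
  + OH → O:1 H:1
  + Br → Br:1
Element totals:
  C: 6
  H: 5
  Br: 1
  O: 1
Molecular formula: C6H5BrO.
  M = 6(12.011) + 5(1.008) + 79.904 + 15.999
    = 72.066 + 5.040 + 79.904 + 15.999 = 173.009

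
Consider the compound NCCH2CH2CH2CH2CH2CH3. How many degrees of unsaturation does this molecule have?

Atom tally by fragment:
  NCCH2 → C:2 H:2 N:1
  CH2 → C:1 H:2
  CH2 → C:1 H:2
  CH2 → C:1 H:2
  CH2 → C:1 H:2
  CH3 → C:1 H:3
Element totals:
  C: 7
  H: 13
  N: 1
Molecular formula: C7H13N.
DoU = (2C + 2 + N − H − X) / 2 = (2·7 + 2 + 1 − 13 − 0) / 2 = 2.

2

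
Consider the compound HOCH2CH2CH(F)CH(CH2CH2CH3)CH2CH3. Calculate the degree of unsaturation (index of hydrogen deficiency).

Element totals:
  C: 9
  H: 19
  F: 1
  O: 1
Molecular formula: C9H19FO.
DoU = (2C + 2 + N − H − X) / 2 = (2·9 + 2 + 0 − 19 − 1) / 2 = 0.

0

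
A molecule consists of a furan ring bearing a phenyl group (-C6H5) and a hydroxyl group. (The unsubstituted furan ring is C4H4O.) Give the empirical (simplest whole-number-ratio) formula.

Atom tally by fragment:
  furan ring core → C:4 H:4 O:1
  (− 2 ring H displaced by substituents)
  + C6H5 → C:6 H:5
  + OH → O:1 H:1
Element totals:
  C: 10
  H: 8
  O: 2
Molecular formula: C10H8O2.
gcd of subscripts = 2; dividing each by 2:
  C: 10/2 = 5
  H: 8/2 = 4
  O: 2/2 = 1

C5H4O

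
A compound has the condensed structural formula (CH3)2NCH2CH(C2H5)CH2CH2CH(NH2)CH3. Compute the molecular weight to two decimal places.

Element totals:
  C: 10
  H: 24
  N: 2
Molecular formula: C10H24N2.
  M = 10(12.011) + 24(1.008) + 2(14.007)
    = 120.110 + 24.192 + 28.014 = 172.316

172.32 g/mol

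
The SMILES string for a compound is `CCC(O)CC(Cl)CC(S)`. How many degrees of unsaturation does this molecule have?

Atom tally by fragment:
  CH3 → C:1 H:3
  CH2 → C:1 H:2
  CH(OH) → C:1 H:2 O:1
  CH2 → C:1 H:2
  CH(Cl) → C:1 H:1 Cl:1
  CH2 → C:1 H:2
  CH2SH → C:1 H:3 S:1
Element totals:
  C: 7
  H: 15
  Cl: 1
  O: 1
  S: 1
Molecular formula: C7H15ClOS.
DoU = (2C + 2 + N − H − X) / 2 = (2·7 + 2 + 0 − 15 − 1) / 2 = 0.

0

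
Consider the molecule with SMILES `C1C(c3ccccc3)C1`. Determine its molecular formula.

C9H10

Atom tally by fragment:
  cyclopropane ring core → C:3 H:6
  (− 1 ring H displaced by substituents)
  + C6H5 → C:6 H:5
Element totals:
  C: 9
  H: 10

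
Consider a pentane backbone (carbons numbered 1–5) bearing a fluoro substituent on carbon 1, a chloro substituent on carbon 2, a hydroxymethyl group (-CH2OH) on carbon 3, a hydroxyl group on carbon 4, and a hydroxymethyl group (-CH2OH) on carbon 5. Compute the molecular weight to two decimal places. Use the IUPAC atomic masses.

Atom tally by fragment:
  FCH2 → C:1 H:2 F:1
  CH(Cl) → C:1 H:1 Cl:1
  CH(CH2OH) → C:2 H:4 O:1
  CH(OH) → C:1 H:2 O:1
  CH2CH2OH → C:2 H:5 O:1
Element totals:
  C: 7
  H: 14
  Cl: 1
  F: 1
  O: 3
Molecular formula: C7H14ClFO3.
  M = 7(12.011) + 14(1.008) + 35.45 + 18.998 + 3(15.999)
    = 84.077 + 14.112 + 35.450 + 18.998 + 47.997 = 200.634

200.63 g/mol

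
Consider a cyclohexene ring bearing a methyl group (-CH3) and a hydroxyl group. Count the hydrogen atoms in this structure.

Atom tally by fragment:
  cyclohexene ring core → C:6 H:10
  (− 2 ring H displaced by substituents)
  + CH3 → C:1 H:3
  + OH → O:1 H:1
Element totals:
  C: 7
  H: 12
  O: 1

12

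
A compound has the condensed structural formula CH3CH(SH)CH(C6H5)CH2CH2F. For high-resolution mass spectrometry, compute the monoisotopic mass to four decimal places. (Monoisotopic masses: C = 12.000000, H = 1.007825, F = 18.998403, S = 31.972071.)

Element totals:
  C: 11
  H: 15
  F: 1
  S: 1
Molecular formula: C11H15FS.
  M = 11(12.0) + 15(1.007825) + 18.998403 + 31.972071
    = 132.000000 + 15.117375 + 18.998403 + 31.972071 = 198.087849

198.0878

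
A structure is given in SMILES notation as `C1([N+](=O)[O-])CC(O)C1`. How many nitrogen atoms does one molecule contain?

Atom tally by fragment:
  cyclobutane ring core → C:4 H:8
  (− 2 ring H displaced by substituents)
  + NO2 → N:1 O:2
  + OH → O:1 H:1
Element totals:
  C: 4
  H: 7
  N: 1
  O: 3

1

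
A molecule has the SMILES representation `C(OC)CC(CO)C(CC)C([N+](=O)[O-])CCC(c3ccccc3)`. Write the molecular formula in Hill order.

Atom tally by fragment:
  CH3OCH2 → C:2 H:5 O:1
  CH2 → C:1 H:2
  CH(CH2OH) → C:2 H:4 O:1
  CH(C2H5) → C:3 H:6
  CH(NO2) → C:1 H:1 N:1 O:2
  CH2 → C:1 H:2
  CH2 → C:1 H:2
  CH2C6H5 → C:7 H:7
Element totals:
  C: 18
  H: 29
  N: 1
  O: 4

C18H29NO4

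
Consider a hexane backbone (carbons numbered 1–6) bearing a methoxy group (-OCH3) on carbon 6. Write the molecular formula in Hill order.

Atom tally by fragment:
  CH3 → C:1 H:3
  CH2 → C:1 H:2
  CH2 → C:1 H:2
  CH2 → C:1 H:2
  CH2 → C:1 H:2
  CH2OCH3 → C:2 H:5 O:1
Element totals:
  C: 7
  H: 16
  O: 1

C7H16O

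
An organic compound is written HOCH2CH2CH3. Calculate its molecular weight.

60.10 g/mol

Atom tally by fragment:
  HOCH2 → C:1 H:3 O:1
  CH2 → C:1 H:2
  CH3 → C:1 H:3
Element totals:
  C: 3
  H: 8
  O: 1
Molecular formula: C3H8O.
  M = 3(12.011) + 8(1.008) + 15.999
    = 36.033 + 8.064 + 15.999 = 60.096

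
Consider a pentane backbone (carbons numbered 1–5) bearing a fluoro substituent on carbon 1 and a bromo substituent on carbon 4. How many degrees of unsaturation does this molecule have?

Atom tally by fragment:
  FCH2 → C:1 H:2 F:1
  CH2 → C:1 H:2
  CH2 → C:1 H:2
  CH(Br) → C:1 H:1 Br:1
  CH3 → C:1 H:3
Element totals:
  C: 5
  H: 10
  Br: 1
  F: 1
Molecular formula: C5H10BrF.
DoU = (2C + 2 + N − H − X) / 2 = (2·5 + 2 + 0 − 10 − 2) / 2 = 0.

0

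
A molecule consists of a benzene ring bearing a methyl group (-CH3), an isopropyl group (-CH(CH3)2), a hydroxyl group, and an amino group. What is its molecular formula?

C10H15NO

Atom tally by fragment:
  benzene ring core → C:6 H:6
  (− 4 ring H displaced by substituents)
  + CH3 → C:1 H:3
  + CH(CH3)2 → C:3 H:7
  + OH → O:1 H:1
  + NH2 → N:1 H:2
Element totals:
  C: 10
  H: 15
  N: 1
  O: 1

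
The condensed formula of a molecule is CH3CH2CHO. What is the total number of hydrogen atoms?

6

Element totals:
  C: 3
  H: 6
  O: 1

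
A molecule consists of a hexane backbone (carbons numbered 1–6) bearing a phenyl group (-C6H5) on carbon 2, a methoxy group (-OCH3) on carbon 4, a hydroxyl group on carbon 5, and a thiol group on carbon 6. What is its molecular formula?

C13H20O2S

Atom tally by fragment:
  CH3 → C:1 H:3
  CH(C6H5) → C:7 H:6
  CH2 → C:1 H:2
  CH(OCH3) → C:2 H:4 O:1
  CH(OH) → C:1 H:2 O:1
  CH2SH → C:1 H:3 S:1
Element totals:
  C: 13
  H: 20
  O: 2
  S: 1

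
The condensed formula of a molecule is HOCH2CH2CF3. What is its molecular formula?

Atom tally by fragment:
  HOCH2 → C:1 H:3 O:1
  CH2CF3 → C:2 H:2 F:3
Element totals:
  C: 3
  H: 5
  F: 3
  O: 1

C3H5F3O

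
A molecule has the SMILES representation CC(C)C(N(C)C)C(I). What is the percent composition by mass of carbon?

Atom tally by fragment:
  CH3 → C:1 H:3
  CH(CH3) → C:2 H:4
  CH(N(CH3)2) → C:3 H:7 N:1
  CH2I → C:1 H:2 I:1
Element totals:
  C: 7
  H: 16
  I: 1
  N: 1
Molecular formula: C7H16IN.
Molar mass = 241.116 g/mol.
Mass from C: 7 × 12.011 = 84.077 g/mol.
%C = 84.077 / 241.116 × 100 = 34.87%.

34.87%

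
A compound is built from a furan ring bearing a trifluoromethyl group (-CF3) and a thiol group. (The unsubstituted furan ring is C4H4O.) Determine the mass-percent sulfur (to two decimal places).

19.07%

Atom tally by fragment:
  furan ring core → C:4 H:4 O:1
  (− 2 ring H displaced by substituents)
  + CF3 → C:1 F:3
  + SH → S:1 H:1
Element totals:
  C: 5
  H: 3
  F: 3
  O: 1
  S: 1
Molecular formula: C5H3F3OS.
Molar mass = 168.132 g/mol.
Mass from S: 1 × 32.06 = 32.060 g/mol.
%S = 32.060 / 168.132 × 100 = 19.07%.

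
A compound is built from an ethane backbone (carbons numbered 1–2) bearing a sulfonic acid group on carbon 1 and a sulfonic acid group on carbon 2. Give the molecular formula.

Atom tally by fragment:
  HO3SCH2 → C:1 H:3 S:1 O:3
  CH2SO3H → C:1 H:3 S:1 O:3
Element totals:
  C: 2
  H: 6
  O: 6
  S: 2

C2H6O6S2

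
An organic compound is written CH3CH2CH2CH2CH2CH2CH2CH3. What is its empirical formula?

Element totals:
  C: 8
  H: 18
Molecular formula: C8H18.
gcd of subscripts = 2; dividing each by 2:
  C: 8/2 = 4
  H: 18/2 = 9

C4H9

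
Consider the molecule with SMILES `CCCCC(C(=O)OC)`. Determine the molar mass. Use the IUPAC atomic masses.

130.19 g/mol

Atom tally by fragment:
  CH3 → C:1 H:3
  CH2 → C:1 H:2
  CH2 → C:1 H:2
  CH2 → C:1 H:2
  CH2COOCH3 → C:3 H:5 O:2
Element totals:
  C: 7
  H: 14
  O: 2
Molecular formula: C7H14O2.
  M = 7(12.011) + 14(1.008) + 2(15.999)
    = 84.077 + 14.112 + 31.998 = 130.187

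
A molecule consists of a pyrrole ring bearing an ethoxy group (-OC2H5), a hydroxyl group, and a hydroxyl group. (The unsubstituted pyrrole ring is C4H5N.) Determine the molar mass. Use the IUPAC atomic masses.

143.14 g/mol

Atom tally by fragment:
  pyrrole ring core → C:4 H:5 N:1
  (− 3 ring H displaced by substituents)
  + OC2H5 → C:2 H:5 O:1
  + OH → O:1 H:1
  + OH → O:1 H:1
Element totals:
  C: 6
  H: 9
  N: 1
  O: 3
Molecular formula: C6H9NO3.
  M = 6(12.011) + 9(1.008) + 14.007 + 3(15.999)
    = 72.066 + 9.072 + 14.007 + 47.997 = 143.142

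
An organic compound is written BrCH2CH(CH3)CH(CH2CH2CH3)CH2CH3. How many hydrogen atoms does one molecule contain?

19

Atom tally by fragment:
  BrCH2 → C:1 H:2 Br:1
  CH(CH3) → C:2 H:4
  CH(CH2CH2CH3) → C:4 H:8
  CH2 → C:1 H:2
  CH3 → C:1 H:3
Element totals:
  C: 9
  H: 19
  Br: 1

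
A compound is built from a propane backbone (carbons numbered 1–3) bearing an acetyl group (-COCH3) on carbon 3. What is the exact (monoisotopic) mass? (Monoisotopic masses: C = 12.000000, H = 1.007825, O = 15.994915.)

Atom tally by fragment:
  CH3 → C:1 H:3
  CH2 → C:1 H:2
  CH2COCH3 → C:3 H:5 O:1
Element totals:
  C: 5
  H: 10
  O: 1
Molecular formula: C5H10O.
  M = 5(12.0) + 10(1.007825) + 15.994915
    = 60.000000 + 10.078250 + 15.994915 = 86.073165

86.0732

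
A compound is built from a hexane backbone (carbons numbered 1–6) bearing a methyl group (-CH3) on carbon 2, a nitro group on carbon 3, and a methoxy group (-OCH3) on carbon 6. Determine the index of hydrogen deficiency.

Atom tally by fragment:
  CH3 → C:1 H:3
  CH(CH3) → C:2 H:4
  CH(NO2) → C:1 H:1 N:1 O:2
  CH2 → C:1 H:2
  CH2 → C:1 H:2
  CH2OCH3 → C:2 H:5 O:1
Element totals:
  C: 8
  H: 17
  N: 1
  O: 3
Molecular formula: C8H17NO3.
DoU = (2C + 2 + N − H − X) / 2 = (2·8 + 2 + 1 − 17 − 0) / 2 = 1.

1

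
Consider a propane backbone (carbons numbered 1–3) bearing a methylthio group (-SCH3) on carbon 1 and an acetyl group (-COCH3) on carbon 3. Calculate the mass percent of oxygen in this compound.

Atom tally by fragment:
  CH3SCH2 → C:2 H:5 S:1
  CH2 → C:1 H:2
  CH2COCH3 → C:3 H:5 O:1
Element totals:
  C: 6
  H: 12
  O: 1
  S: 1
Molecular formula: C6H12OS.
Molar mass = 132.221 g/mol.
Mass from O: 1 × 15.999 = 15.999 g/mol.
%O = 15.999 / 132.221 × 100 = 12.10%.

12.10%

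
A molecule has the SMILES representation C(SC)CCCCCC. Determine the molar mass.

Atom tally by fragment:
  CH3SCH2 → C:2 H:5 S:1
  CH2 → C:1 H:2
  CH2 → C:1 H:2
  CH2 → C:1 H:2
  CH2 → C:1 H:2
  CH2 → C:1 H:2
  CH3 → C:1 H:3
Element totals:
  C: 8
  H: 18
  S: 1
Molecular formula: C8H18S.
  M = 8(12.011) + 18(1.008) + 32.06
    = 96.088 + 18.144 + 32.060 = 146.292

146.29 g/mol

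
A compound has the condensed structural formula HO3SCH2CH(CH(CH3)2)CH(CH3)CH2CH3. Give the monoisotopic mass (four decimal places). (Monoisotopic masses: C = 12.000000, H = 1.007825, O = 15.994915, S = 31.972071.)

Element totals:
  C: 9
  H: 20
  O: 3
  S: 1
Molecular formula: C9H20O3S.
  M = 9(12.0) + 20(1.007825) + 3(15.994915) + 31.972071
    = 108.000000 + 20.156500 + 47.984745 + 31.972071 = 208.113316

208.1133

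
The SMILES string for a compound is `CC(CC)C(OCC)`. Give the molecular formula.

Atom tally by fragment:
  CH3 → C:1 H:3
  CH(C2H5) → C:3 H:6
  CH2OC2H5 → C:3 H:7 O:1
Element totals:
  C: 7
  H: 16
  O: 1

C7H16O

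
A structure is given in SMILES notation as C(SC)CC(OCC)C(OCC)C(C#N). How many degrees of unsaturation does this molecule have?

2

Atom tally by fragment:
  CH3SCH2 → C:2 H:5 S:1
  CH2 → C:1 H:2
  CH(OC2H5) → C:3 H:6 O:1
  CH(OC2H5) → C:3 H:6 O:1
  CH2CN → C:2 H:2 N:1
Element totals:
  C: 11
  H: 21
  N: 1
  O: 2
  S: 1
Molecular formula: C11H21NO2S.
DoU = (2C + 2 + N − H − X) / 2 = (2·11 + 2 + 1 − 21 − 0) / 2 = 2.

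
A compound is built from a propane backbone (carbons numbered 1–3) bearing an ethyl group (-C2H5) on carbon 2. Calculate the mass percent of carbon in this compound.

Atom tally by fragment:
  CH3 → C:1 H:3
  CH(C2H5) → C:3 H:6
  CH3 → C:1 H:3
Element totals:
  C: 5
  H: 12
Molecular formula: C5H12.
Molar mass = 72.151 g/mol.
Mass from C: 5 × 12.011 = 60.055 g/mol.
%C = 60.055 / 72.151 × 100 = 83.24%.

83.24%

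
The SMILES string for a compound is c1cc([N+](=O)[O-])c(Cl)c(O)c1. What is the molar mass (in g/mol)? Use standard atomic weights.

Atom tally by fragment:
  benzene ring core → C:6 H:6
  (− 3 ring H displaced by substituents)
  + NO2 → N:1 O:2
  + Cl → Cl:1
  + OH → O:1 H:1
Element totals:
  C: 6
  H: 4
  Cl: 1
  N: 1
  O: 3
Molecular formula: C6H4ClNO3.
  M = 6(12.011) + 4(1.008) + 35.45 + 14.007 + 3(15.999)
    = 72.066 + 4.032 + 35.450 + 14.007 + 47.997 = 173.552

173.55 g/mol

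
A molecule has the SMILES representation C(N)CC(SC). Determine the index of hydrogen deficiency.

0

Atom tally by fragment:
  H2NCH2 → C:1 H:4 N:1
  CH2 → C:1 H:2
  CH2SCH3 → C:2 H:5 S:1
Element totals:
  C: 4
  H: 11
  N: 1
  S: 1
Molecular formula: C4H11NS.
DoU = (2C + 2 + N − H − X) / 2 = (2·4 + 2 + 1 − 11 − 0) / 2 = 0.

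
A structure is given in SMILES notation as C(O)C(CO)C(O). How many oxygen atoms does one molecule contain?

Atom tally by fragment:
  HOCH2 → C:1 H:3 O:1
  CH(CH2OH) → C:2 H:4 O:1
  CH2OH → C:1 H:3 O:1
Element totals:
  C: 4
  H: 10
  O: 3

3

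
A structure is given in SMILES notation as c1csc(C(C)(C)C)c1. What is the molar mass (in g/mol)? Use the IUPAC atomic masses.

Atom tally by fragment:
  thiophene ring core → C:4 H:4 S:1
  (− 1 ring H displaced by substituents)
  + C(CH3)3 → C:4 H:9
Element totals:
  C: 8
  H: 12
  S: 1
Molecular formula: C8H12S.
  M = 8(12.011) + 12(1.008) + 32.06
    = 96.088 + 12.096 + 32.060 = 140.244

140.24 g/mol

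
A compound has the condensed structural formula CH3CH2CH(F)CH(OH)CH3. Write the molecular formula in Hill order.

Atom tally by fragment:
  CH3 → C:1 H:3
  CH2 → C:1 H:2
  CH(F) → C:1 H:1 F:1
  CH(OH) → C:1 H:2 O:1
  CH3 → C:1 H:3
Element totals:
  C: 5
  H: 11
  F: 1
  O: 1

C5H11FO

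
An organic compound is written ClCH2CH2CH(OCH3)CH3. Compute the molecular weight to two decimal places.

Atom tally by fragment:
  ClCH2 → C:1 H:2 Cl:1
  CH2 → C:1 H:2
  CH(OCH3) → C:2 H:4 O:1
  CH3 → C:1 H:3
Element totals:
  C: 5
  H: 11
  Cl: 1
  O: 1
Molecular formula: C5H11ClO.
  M = 5(12.011) + 11(1.008) + 35.45 + 15.999
    = 60.055 + 11.088 + 35.450 + 15.999 = 122.592

122.59 g/mol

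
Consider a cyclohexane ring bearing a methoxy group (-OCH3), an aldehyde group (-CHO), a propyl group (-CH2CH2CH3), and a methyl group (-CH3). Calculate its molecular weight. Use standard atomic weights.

Atom tally by fragment:
  cyclohexane ring core → C:6 H:12
  (− 4 ring H displaced by substituents)
  + OCH3 → C:1 H:3 O:1
  + CHO → C:1 H:1 O:1
  + CH2CH2CH3 → C:3 H:7
  + CH3 → C:1 H:3
Element totals:
  C: 12
  H: 22
  O: 2
Molecular formula: C12H22O2.
  M = 12(12.011) + 22(1.008) + 2(15.999)
    = 144.132 + 22.176 + 31.998 = 198.306

198.31 g/mol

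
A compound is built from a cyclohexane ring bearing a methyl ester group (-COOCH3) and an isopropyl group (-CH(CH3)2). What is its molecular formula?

Atom tally by fragment:
  cyclohexane ring core → C:6 H:12
  (− 2 ring H displaced by substituents)
  + COOCH3 → C:2 H:3 O:2
  + CH(CH3)2 → C:3 H:7
Element totals:
  C: 11
  H: 20
  O: 2

C11H20O2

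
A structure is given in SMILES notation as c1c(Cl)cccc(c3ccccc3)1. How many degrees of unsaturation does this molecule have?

8

Atom tally by fragment:
  benzene ring core → C:6 H:6
  (− 2 ring H displaced by substituents)
  + Cl → Cl:1
  + C6H5 → C:6 H:5
Element totals:
  C: 12
  H: 9
  Cl: 1
Molecular formula: C12H9Cl.
DoU = (2C + 2 + N − H − X) / 2 = (2·12 + 2 + 0 − 9 − 1) / 2 = 8.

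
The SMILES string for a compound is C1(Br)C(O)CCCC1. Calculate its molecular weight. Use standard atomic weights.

179.06 g/mol

Atom tally by fragment:
  cyclohexane ring core → C:6 H:12
  (− 2 ring H displaced by substituents)
  + Br → Br:1
  + OH → O:1 H:1
Element totals:
  C: 6
  H: 11
  Br: 1
  O: 1
Molecular formula: C6H11BrO.
  M = 6(12.011) + 11(1.008) + 79.904 + 15.999
    = 72.066 + 11.088 + 79.904 + 15.999 = 179.057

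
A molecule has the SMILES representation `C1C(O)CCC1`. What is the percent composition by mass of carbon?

Atom tally by fragment:
  cyclopentane ring core → C:5 H:10
  (− 1 ring H displaced by substituents)
  + OH → O:1 H:1
Element totals:
  C: 5
  H: 10
  O: 1
Molecular formula: C5H10O.
Molar mass = 86.134 g/mol.
Mass from C: 5 × 12.011 = 60.055 g/mol.
%C = 60.055 / 86.134 × 100 = 69.72%.

69.72%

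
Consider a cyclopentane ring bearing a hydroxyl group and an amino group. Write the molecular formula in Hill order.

C5H11NO

Atom tally by fragment:
  cyclopentane ring core → C:5 H:10
  (− 2 ring H displaced by substituents)
  + OH → O:1 H:1
  + NH2 → N:1 H:2
Element totals:
  C: 5
  H: 11
  N: 1
  O: 1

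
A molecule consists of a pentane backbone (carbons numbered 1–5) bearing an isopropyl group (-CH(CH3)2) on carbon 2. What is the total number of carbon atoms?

Atom tally by fragment:
  CH3 → C:1 H:3
  CH(CH(CH3)2) → C:4 H:8
  CH2 → C:1 H:2
  CH2 → C:1 H:2
  CH3 → C:1 H:3
Element totals:
  C: 8
  H: 18

8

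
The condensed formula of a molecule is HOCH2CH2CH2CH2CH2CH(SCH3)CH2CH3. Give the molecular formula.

C9H20OS

Atom tally by fragment:
  HOCH2 → C:1 H:3 O:1
  CH2 → C:1 H:2
  CH2 → C:1 H:2
  CH2 → C:1 H:2
  CH2 → C:1 H:2
  CH(SCH3) → C:2 H:4 S:1
  CH2 → C:1 H:2
  CH3 → C:1 H:3
Element totals:
  C: 9
  H: 20
  O: 1
  S: 1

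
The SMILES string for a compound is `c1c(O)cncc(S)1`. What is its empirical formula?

C5H5NOS

Atom tally by fragment:
  pyridine ring core → C:5 H:5 N:1
  (− 2 ring H displaced by substituents)
  + OH → O:1 H:1
  + SH → S:1 H:1
Element totals:
  C: 5
  H: 5
  N: 1
  O: 1
  S: 1
Molecular formula: C5H5NOS.
gcd of subscripts (5, 5, 1, 1, 1) = 1, so the empirical formula equals the molecular formula.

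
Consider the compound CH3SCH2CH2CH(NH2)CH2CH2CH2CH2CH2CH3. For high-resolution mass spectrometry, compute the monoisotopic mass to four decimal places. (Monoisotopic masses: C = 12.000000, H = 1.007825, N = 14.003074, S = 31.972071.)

189.1551

Element totals:
  C: 10
  H: 23
  N: 1
  S: 1
Molecular formula: C10H23NS.
  M = 10(12.0) + 23(1.007825) + 14.003074 + 31.972071
    = 120.000000 + 23.179975 + 14.003074 + 31.972071 = 189.155120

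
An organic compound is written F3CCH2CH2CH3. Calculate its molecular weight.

Atom tally by fragment:
  F3CCH2 → C:2 H:2 F:3
  CH2 → C:1 H:2
  CH3 → C:1 H:3
Element totals:
  C: 4
  H: 7
  F: 3
Molecular formula: C4H7F3.
  M = 4(12.011) + 7(1.008) + 3(18.998)
    = 48.044 + 7.056 + 56.994 = 112.094

112.09 g/mol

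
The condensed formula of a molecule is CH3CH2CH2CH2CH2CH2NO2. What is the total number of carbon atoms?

Atom tally by fragment:
  CH3 → C:1 H:3
  CH2 → C:1 H:2
  CH2 → C:1 H:2
  CH2 → C:1 H:2
  CH2 → C:1 H:2
  CH2NO2 → C:1 H:2 N:1 O:2
Element totals:
  C: 6
  H: 13
  N: 1
  O: 2

6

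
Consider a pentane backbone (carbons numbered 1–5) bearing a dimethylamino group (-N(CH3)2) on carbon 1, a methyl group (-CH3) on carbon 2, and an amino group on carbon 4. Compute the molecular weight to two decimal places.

Atom tally by fragment:
  (CH3)2NCH2 → C:3 H:8 N:1
  CH(CH3) → C:2 H:4
  CH2 → C:1 H:2
  CH(NH2) → C:1 H:3 N:1
  CH3 → C:1 H:3
Element totals:
  C: 8
  H: 20
  N: 2
Molecular formula: C8H20N2.
  M = 8(12.011) + 20(1.008) + 2(14.007)
    = 96.088 + 20.160 + 28.014 = 144.262

144.26 g/mol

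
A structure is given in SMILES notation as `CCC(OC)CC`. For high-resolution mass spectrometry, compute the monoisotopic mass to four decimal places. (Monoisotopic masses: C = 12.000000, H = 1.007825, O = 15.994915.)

Atom tally by fragment:
  CH3 → C:1 H:3
  CH2 → C:1 H:2
  CH(OCH3) → C:2 H:4 O:1
  CH2 → C:1 H:2
  CH3 → C:1 H:3
Element totals:
  C: 6
  H: 14
  O: 1
Molecular formula: C6H14O.
  M = 6(12.0) + 14(1.007825) + 15.994915
    = 72.000000 + 14.109550 + 15.994915 = 102.104465

102.1045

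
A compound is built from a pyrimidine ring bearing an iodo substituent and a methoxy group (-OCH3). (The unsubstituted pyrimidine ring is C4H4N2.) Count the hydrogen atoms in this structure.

5

Atom tally by fragment:
  pyrimidine ring core → C:4 H:4 N:2
  (− 2 ring H displaced by substituents)
  + I → I:1
  + OCH3 → C:1 H:3 O:1
Element totals:
  C: 5
  H: 5
  I: 1
  N: 2
  O: 1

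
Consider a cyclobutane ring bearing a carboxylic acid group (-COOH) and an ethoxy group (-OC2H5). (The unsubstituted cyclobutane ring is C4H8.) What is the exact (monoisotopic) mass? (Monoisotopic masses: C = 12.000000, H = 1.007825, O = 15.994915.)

144.0786

Atom tally by fragment:
  cyclobutane ring core → C:4 H:8
  (− 2 ring H displaced by substituents)
  + COOH → C:1 H:1 O:2
  + OC2H5 → C:2 H:5 O:1
Element totals:
  C: 7
  H: 12
  O: 3
Molecular formula: C7H12O3.
  M = 7(12.0) + 12(1.007825) + 3(15.994915)
    = 84.000000 + 12.093900 + 47.984745 = 144.078645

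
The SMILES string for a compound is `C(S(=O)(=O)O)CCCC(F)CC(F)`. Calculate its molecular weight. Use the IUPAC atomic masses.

Atom tally by fragment:
  HO3SCH2 → C:1 H:3 S:1 O:3
  CH2 → C:1 H:2
  CH2 → C:1 H:2
  CH2 → C:1 H:2
  CH(F) → C:1 H:1 F:1
  CH2 → C:1 H:2
  CH2F → C:1 H:2 F:1
Element totals:
  C: 7
  H: 14
  F: 2
  O: 3
  S: 1
Molecular formula: C7H14F2O3S.
  M = 7(12.011) + 14(1.008) + 2(18.998) + 3(15.999) + 32.06
    = 84.077 + 14.112 + 37.996 + 47.997 + 32.060 = 216.242

216.24 g/mol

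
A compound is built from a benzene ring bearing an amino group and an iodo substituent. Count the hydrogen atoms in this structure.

6

Atom tally by fragment:
  benzene ring core → C:6 H:6
  (− 2 ring H displaced by substituents)
  + NH2 → N:1 H:2
  + I → I:1
Element totals:
  C: 6
  H: 6
  I: 1
  N: 1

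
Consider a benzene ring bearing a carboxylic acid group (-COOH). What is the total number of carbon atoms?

7

Atom tally by fragment:
  benzene ring core → C:6 H:6
  (− 1 ring H displaced by substituents)
  + COOH → C:1 H:1 O:2
Element totals:
  C: 7
  H: 6
  O: 2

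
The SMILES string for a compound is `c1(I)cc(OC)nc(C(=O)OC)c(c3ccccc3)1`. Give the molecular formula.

C14H12INO3

Atom tally by fragment:
  pyridine ring core → C:5 H:5 N:1
  (− 4 ring H displaced by substituents)
  + I → I:1
  + OCH3 → C:1 H:3 O:1
  + COOCH3 → C:2 H:3 O:2
  + C6H5 → C:6 H:5
Element totals:
  C: 14
  H: 12
  I: 1
  N: 1
  O: 3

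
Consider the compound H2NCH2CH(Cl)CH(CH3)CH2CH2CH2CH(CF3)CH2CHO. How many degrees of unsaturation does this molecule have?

Atom tally by fragment:
  H2NCH2 → C:1 H:4 N:1
  CH(Cl) → C:1 H:1 Cl:1
  CH(CH3) → C:2 H:4
  CH2 → C:1 H:2
  CH2 → C:1 H:2
  CH2 → C:1 H:2
  CH(CF3) → C:2 H:1 F:3
  CH2CHO → C:2 H:3 O:1
Element totals:
  C: 11
  H: 19
  Cl: 1
  F: 3
  N: 1
  O: 1
Molecular formula: C11H19ClF3NO.
DoU = (2C + 2 + N − H − X) / 2 = (2·11 + 2 + 1 − 19 − 4) / 2 = 1.

1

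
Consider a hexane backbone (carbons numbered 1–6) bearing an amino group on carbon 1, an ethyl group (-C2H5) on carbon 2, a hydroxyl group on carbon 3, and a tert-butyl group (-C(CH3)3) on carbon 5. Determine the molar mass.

Atom tally by fragment:
  H2NCH2 → C:1 H:4 N:1
  CH(C2H5) → C:3 H:6
  CH(OH) → C:1 H:2 O:1
  CH2 → C:1 H:2
  CH(C(CH3)3) → C:5 H:10
  CH3 → C:1 H:3
Element totals:
  C: 12
  H: 27
  N: 1
  O: 1
Molecular formula: C12H27NO.
  M = 12(12.011) + 27(1.008) + 14.007 + 15.999
    = 144.132 + 27.216 + 14.007 + 15.999 = 201.354

201.35 g/mol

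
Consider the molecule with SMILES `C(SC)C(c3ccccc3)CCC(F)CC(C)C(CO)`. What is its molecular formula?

C17H27FOS

Atom tally by fragment:
  CH3SCH2 → C:2 H:5 S:1
  CH(C6H5) → C:7 H:6
  CH2 → C:1 H:2
  CH2 → C:1 H:2
  CH(F) → C:1 H:1 F:1
  CH2 → C:1 H:2
  CH(CH3) → C:2 H:4
  CH2CH2OH → C:2 H:5 O:1
Element totals:
  C: 17
  H: 27
  F: 1
  O: 1
  S: 1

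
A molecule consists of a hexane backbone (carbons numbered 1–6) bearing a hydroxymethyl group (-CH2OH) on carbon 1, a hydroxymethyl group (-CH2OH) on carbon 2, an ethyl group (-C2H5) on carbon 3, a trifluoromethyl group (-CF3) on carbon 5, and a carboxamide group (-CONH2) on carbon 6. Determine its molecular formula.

C12H22F3NO3

Atom tally by fragment:
  HOCH2CH2 → C:2 H:5 O:1
  CH(CH2OH) → C:2 H:4 O:1
  CH(C2H5) → C:3 H:6
  CH2 → C:1 H:2
  CH(CF3) → C:2 H:1 F:3
  CH2CONH2 → C:2 H:4 O:1 N:1
Element totals:
  C: 12
  H: 22
  F: 3
  N: 1
  O: 3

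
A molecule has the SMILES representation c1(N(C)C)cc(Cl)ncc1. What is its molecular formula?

C7H9ClN2

Atom tally by fragment:
  pyridine ring core → C:5 H:5 N:1
  (− 2 ring H displaced by substituents)
  + N(CH3)2 → N:1 C:2 H:6
  + Cl → Cl:1
Element totals:
  C: 7
  H: 9
  Cl: 1
  N: 2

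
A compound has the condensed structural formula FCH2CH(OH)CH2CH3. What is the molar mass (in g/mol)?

Element totals:
  C: 4
  H: 9
  F: 1
  O: 1
Molecular formula: C4H9FO.
  M = 4(12.011) + 9(1.008) + 18.998 + 15.999
    = 48.044 + 9.072 + 18.998 + 15.999 = 92.113

92.11 g/mol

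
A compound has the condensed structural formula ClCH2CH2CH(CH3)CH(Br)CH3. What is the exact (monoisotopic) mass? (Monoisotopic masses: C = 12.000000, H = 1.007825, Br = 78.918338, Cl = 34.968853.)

Atom tally by fragment:
  ClCH2 → C:1 H:2 Cl:1
  CH2 → C:1 H:2
  CH(CH3) → C:2 H:4
  CH(Br) → C:1 H:1 Br:1
  CH3 → C:1 H:3
Element totals:
  C: 6
  H: 12
  Br: 1
  Cl: 1
Molecular formula: C6H12BrCl.
  M = 6(12.0) + 12(1.007825) + 78.918338 + 34.968853
    = 72.000000 + 12.093900 + 78.918338 + 34.968853 = 197.981091

197.9811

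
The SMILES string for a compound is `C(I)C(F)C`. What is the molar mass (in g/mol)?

187.98 g/mol

Atom tally by fragment:
  ICH2 → C:1 H:2 I:1
  CH(F) → C:1 H:1 F:1
  CH3 → C:1 H:3
Element totals:
  C: 3
  H: 6
  F: 1
  I: 1
Molecular formula: C3H6FI.
  M = 3(12.011) + 6(1.008) + 18.998 + 126.904
    = 36.033 + 6.048 + 18.998 + 126.904 = 187.983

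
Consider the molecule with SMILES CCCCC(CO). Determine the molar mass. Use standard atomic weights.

102.18 g/mol

Atom tally by fragment:
  CH3 → C:1 H:3
  CH2 → C:1 H:2
  CH2 → C:1 H:2
  CH2 → C:1 H:2
  CH2CH2OH → C:2 H:5 O:1
Element totals:
  C: 6
  H: 14
  O: 1
Molecular formula: C6H14O.
  M = 6(12.011) + 14(1.008) + 15.999
    = 72.066 + 14.112 + 15.999 = 102.177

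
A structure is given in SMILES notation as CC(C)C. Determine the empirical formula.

C2H5

Atom tally by fragment:
  CH3 → C:1 H:3
  CH(CH3) → C:2 H:4
  CH3 → C:1 H:3
Element totals:
  C: 4
  H: 10
Molecular formula: C4H10.
gcd of subscripts = 2; dividing each by 2:
  C: 4/2 = 2
  H: 10/2 = 5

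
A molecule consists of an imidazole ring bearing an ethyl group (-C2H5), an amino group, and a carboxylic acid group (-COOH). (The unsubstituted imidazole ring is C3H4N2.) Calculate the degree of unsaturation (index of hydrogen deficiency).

Atom tally by fragment:
  imidazole ring core → C:3 H:4 N:2
  (− 3 ring H displaced by substituents)
  + C2H5 → C:2 H:5
  + NH2 → N:1 H:2
  + COOH → C:1 H:1 O:2
Element totals:
  C: 6
  H: 9
  N: 3
  O: 2
Molecular formula: C6H9N3O2.
DoU = (2C + 2 + N − H − X) / 2 = (2·6 + 2 + 3 − 9 − 0) / 2 = 4.

4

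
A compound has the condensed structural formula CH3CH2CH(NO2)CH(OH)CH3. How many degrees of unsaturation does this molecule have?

Atom tally by fragment:
  CH3 → C:1 H:3
  CH2 → C:1 H:2
  CH(NO2) → C:1 H:1 N:1 O:2
  CH(OH) → C:1 H:2 O:1
  CH3 → C:1 H:3
Element totals:
  C: 5
  H: 11
  N: 1
  O: 3
Molecular formula: C5H11NO3.
DoU = (2C + 2 + N − H − X) / 2 = (2·5 + 2 + 1 − 11 − 0) / 2 = 1.

1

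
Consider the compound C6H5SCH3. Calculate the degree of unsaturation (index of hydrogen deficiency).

Atom tally by fragment:
  benzene ring core → C:6 H:6
  (− 1 ring H displaced by substituents)
  + SCH3 → C:1 H:3 S:1
Element totals:
  C: 7
  H: 8
  S: 1
Molecular formula: C7H8S.
DoU = (2C + 2 + N − H − X) / 2 = (2·7 + 2 + 0 − 8 − 0) / 2 = 4.

4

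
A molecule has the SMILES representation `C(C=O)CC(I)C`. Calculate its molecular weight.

Atom tally by fragment:
  OHCCH2 → C:2 H:3 O:1
  CH2 → C:1 H:2
  CH(I) → C:1 H:1 I:1
  CH3 → C:1 H:3
Element totals:
  C: 5
  H: 9
  I: 1
  O: 1
Molecular formula: C5H9IO.
  M = 5(12.011) + 9(1.008) + 126.904 + 15.999
    = 60.055 + 9.072 + 126.904 + 15.999 = 212.030

212.03 g/mol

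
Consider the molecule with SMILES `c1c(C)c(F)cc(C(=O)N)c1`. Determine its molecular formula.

Atom tally by fragment:
  benzene ring core → C:6 H:6
  (− 3 ring H displaced by substituents)
  + CH3 → C:1 H:3
  + F → F:1
  + CONH2 → C:1 H:2 O:1 N:1
Element totals:
  C: 8
  H: 8
  F: 1
  N: 1
  O: 1

C8H8FNO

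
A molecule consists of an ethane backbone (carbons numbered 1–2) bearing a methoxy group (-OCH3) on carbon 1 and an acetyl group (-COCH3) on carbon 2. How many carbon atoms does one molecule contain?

5

Atom tally by fragment:
  CH3OCH2 → C:2 H:5 O:1
  CH2COCH3 → C:3 H:5 O:1
Element totals:
  C: 5
  H: 10
  O: 2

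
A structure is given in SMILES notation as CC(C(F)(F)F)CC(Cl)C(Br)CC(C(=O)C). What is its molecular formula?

C10H15BrClF3O

Atom tally by fragment:
  CH3 → C:1 H:3
  CH(CF3) → C:2 H:1 F:3
  CH2 → C:1 H:2
  CH(Cl) → C:1 H:1 Cl:1
  CH(Br) → C:1 H:1 Br:1
  CH2 → C:1 H:2
  CH2COCH3 → C:3 H:5 O:1
Element totals:
  C: 10
  H: 15
  Br: 1
  Cl: 1
  F: 3
  O: 1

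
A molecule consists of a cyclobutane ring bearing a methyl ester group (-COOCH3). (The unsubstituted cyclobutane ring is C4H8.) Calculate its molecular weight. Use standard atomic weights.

114.14 g/mol

Atom tally by fragment:
  cyclobutane ring core → C:4 H:8
  (− 1 ring H displaced by substituents)
  + COOCH3 → C:2 H:3 O:2
Element totals:
  C: 6
  H: 10
  O: 2
Molecular formula: C6H10O2.
  M = 6(12.011) + 10(1.008) + 2(15.999)
    = 72.066 + 10.080 + 31.998 = 114.144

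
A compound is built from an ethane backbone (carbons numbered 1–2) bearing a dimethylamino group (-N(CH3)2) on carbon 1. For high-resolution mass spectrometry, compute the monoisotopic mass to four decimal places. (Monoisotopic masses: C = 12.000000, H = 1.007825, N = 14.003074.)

73.0891

Atom tally by fragment:
  (CH3)2NCH2 → C:3 H:8 N:1
  CH3 → C:1 H:3
Element totals:
  C: 4
  H: 11
  N: 1
Molecular formula: C4H11N.
  M = 4(12.0) + 11(1.007825) + 14.003074
    = 48.000000 + 11.086075 + 14.003074 = 73.089149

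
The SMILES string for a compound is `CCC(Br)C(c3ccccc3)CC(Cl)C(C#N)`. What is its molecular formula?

C14H17BrClN

Atom tally by fragment:
  CH3 → C:1 H:3
  CH2 → C:1 H:2
  CH(Br) → C:1 H:1 Br:1
  CH(C6H5) → C:7 H:6
  CH2 → C:1 H:2
  CH(Cl) → C:1 H:1 Cl:1
  CH2CN → C:2 H:2 N:1
Element totals:
  C: 14
  H: 17
  Br: 1
  Cl: 1
  N: 1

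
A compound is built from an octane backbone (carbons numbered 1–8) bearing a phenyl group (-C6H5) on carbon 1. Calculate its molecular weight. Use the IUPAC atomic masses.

Atom tally by fragment:
  C6H5CH2 → C:7 H:7
  CH2 → C:1 H:2
  CH2 → C:1 H:2
  CH2 → C:1 H:2
  CH2 → C:1 H:2
  CH2 → C:1 H:2
  CH2 → C:1 H:2
  CH3 → C:1 H:3
Element totals:
  C: 14
  H: 22
Molecular formula: C14H22.
  M = 14(12.011) + 22(1.008)
    = 168.154 + 22.176 = 190.330

190.33 g/mol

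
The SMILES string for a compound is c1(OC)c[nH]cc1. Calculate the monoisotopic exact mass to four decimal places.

Atom tally by fragment:
  pyrrole ring core → C:4 H:5 N:1
  (− 1 ring H displaced by substituents)
  + OCH3 → C:1 H:3 O:1
Element totals:
  C: 5
  H: 7
  N: 1
  O: 1
Molecular formula: C5H7NO.
  M = 5(12.0) + 7(1.007825) + 14.003074 + 15.994915
    = 60.000000 + 7.054775 + 14.003074 + 15.994915 = 97.052764

97.0528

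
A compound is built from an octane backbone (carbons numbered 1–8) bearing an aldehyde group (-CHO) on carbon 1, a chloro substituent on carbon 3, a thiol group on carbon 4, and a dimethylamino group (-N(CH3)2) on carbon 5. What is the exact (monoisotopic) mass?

Atom tally by fragment:
  OHCCH2 → C:2 H:3 O:1
  CH2 → C:1 H:2
  CH(Cl) → C:1 H:1 Cl:1
  CH(SH) → C:1 H:2 S:1
  CH(N(CH3)2) → C:3 H:7 N:1
  CH2 → C:1 H:2
  CH2 → C:1 H:2
  CH3 → C:1 H:3
Element totals:
  C: 11
  H: 22
  Cl: 1
  N: 1
  O: 1
  S: 1
Molecular formula: C11H22ClNOS.
  M = 11(12.0) + 22(1.007825) + 34.968853 + 14.003074 + 15.994915 + 31.972071
    = 132.000000 + 22.172150 + 34.968853 + 14.003074 + 15.994915 + 31.972071 = 251.111063

251.1111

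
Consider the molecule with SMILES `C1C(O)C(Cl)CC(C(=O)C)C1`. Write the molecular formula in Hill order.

C8H13ClO2

Atom tally by fragment:
  cyclohexane ring core → C:6 H:12
  (− 3 ring H displaced by substituents)
  + OH → O:1 H:1
  + Cl → Cl:1
  + COCH3 → C:2 H:3 O:1
Element totals:
  C: 8
  H: 13
  Cl: 1
  O: 2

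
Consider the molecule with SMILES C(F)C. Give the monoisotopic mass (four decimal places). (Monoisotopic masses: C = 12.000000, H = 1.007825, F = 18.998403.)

Atom tally by fragment:
  FCH2 → C:1 H:2 F:1
  CH3 → C:1 H:3
Element totals:
  C: 2
  H: 5
  F: 1
Molecular formula: C2H5F.
  M = 2(12.0) + 5(1.007825) + 18.998403
    = 24.000000 + 5.039125 + 18.998403 = 48.037528

48.0375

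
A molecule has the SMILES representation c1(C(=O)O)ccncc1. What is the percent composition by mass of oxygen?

25.99%

Atom tally by fragment:
  pyridine ring core → C:5 H:5 N:1
  (− 1 ring H displaced by substituents)
  + COOH → C:1 H:1 O:2
Element totals:
  C: 6
  H: 5
  N: 1
  O: 2
Molecular formula: C6H5NO2.
Molar mass = 123.111 g/mol.
Mass from O: 2 × 15.999 = 31.998 g/mol.
%O = 31.998 / 123.111 × 100 = 25.99%.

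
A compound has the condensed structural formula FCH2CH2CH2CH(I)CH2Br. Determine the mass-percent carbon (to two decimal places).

Atom tally by fragment:
  FCH2 → C:1 H:2 F:1
  CH2 → C:1 H:2
  CH2 → C:1 H:2
  CH(I) → C:1 H:1 I:1
  CH2Br → C:1 H:2 Br:1
Element totals:
  C: 5
  H: 9
  Br: 1
  F: 1
  I: 1
Molecular formula: C5H9BrFI.
Molar mass = 294.933 g/mol.
Mass from C: 5 × 12.011 = 60.055 g/mol.
%C = 60.055 / 294.933 × 100 = 20.36%.

20.36%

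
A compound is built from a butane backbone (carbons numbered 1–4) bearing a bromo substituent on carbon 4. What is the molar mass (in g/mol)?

Atom tally by fragment:
  CH3 → C:1 H:3
  CH2 → C:1 H:2
  CH2 → C:1 H:2
  CH2Br → C:1 H:2 Br:1
Element totals:
  C: 4
  H: 9
  Br: 1
Molecular formula: C4H9Br.
  M = 4(12.011) + 9(1.008) + 79.904
    = 48.044 + 9.072 + 79.904 = 137.020

137.02 g/mol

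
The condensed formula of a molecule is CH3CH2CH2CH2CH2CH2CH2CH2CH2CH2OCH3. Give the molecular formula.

C11H24O

Element totals:
  C: 11
  H: 24
  O: 1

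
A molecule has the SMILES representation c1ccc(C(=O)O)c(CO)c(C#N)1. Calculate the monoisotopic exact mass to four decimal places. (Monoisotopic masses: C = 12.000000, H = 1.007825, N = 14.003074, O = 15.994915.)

Atom tally by fragment:
  benzene ring core → C:6 H:6
  (− 3 ring H displaced by substituents)
  + COOH → C:1 H:1 O:2
  + CH2OH → C:1 H:3 O:1
  + CN → C:1 N:1
Element totals:
  C: 9
  H: 7
  N: 1
  O: 3
Molecular formula: C9H7NO3.
  M = 9(12.0) + 7(1.007825) + 14.003074 + 3(15.994915)
    = 108.000000 + 7.054775 + 14.003074 + 47.984745 = 177.042594

177.0426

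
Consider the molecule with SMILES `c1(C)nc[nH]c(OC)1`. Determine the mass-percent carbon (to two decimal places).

53.56%

Atom tally by fragment:
  imidazole ring core → C:3 H:4 N:2
  (− 2 ring H displaced by substituents)
  + CH3 → C:1 H:3
  + OCH3 → C:1 H:3 O:1
Element totals:
  C: 5
  H: 8
  N: 2
  O: 1
Molecular formula: C5H8N2O.
Molar mass = 112.132 g/mol.
Mass from C: 5 × 12.011 = 60.055 g/mol.
%C = 60.055 / 112.132 × 100 = 53.56%.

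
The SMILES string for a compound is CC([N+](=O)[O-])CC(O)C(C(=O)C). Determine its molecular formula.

C7H13NO4

Atom tally by fragment:
  CH3 → C:1 H:3
  CH(NO2) → C:1 H:1 N:1 O:2
  CH2 → C:1 H:2
  CH(OH) → C:1 H:2 O:1
  CH2COCH3 → C:3 H:5 O:1
Element totals:
  C: 7
  H: 13
  N: 1
  O: 4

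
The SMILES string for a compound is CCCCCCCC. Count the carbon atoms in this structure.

Atom tally by fragment:
  CH3 → C:1 H:3
  CH2 → C:1 H:2
  CH2 → C:1 H:2
  CH2 → C:1 H:2
  CH2 → C:1 H:2
  CH2 → C:1 H:2
  CH2 → C:1 H:2
  CH3 → C:1 H:3
Element totals:
  C: 8
  H: 18

8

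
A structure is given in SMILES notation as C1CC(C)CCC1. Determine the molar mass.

Atom tally by fragment:
  cyclohexane ring core → C:6 H:12
  (− 1 ring H displaced by substituents)
  + CH3 → C:1 H:3
Element totals:
  C: 7
  H: 14
Molecular formula: C7H14.
  M = 7(12.011) + 14(1.008)
    = 84.077 + 14.112 = 98.189

98.19 g/mol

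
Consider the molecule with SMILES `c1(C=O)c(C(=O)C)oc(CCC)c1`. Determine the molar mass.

180.20 g/mol

Atom tally by fragment:
  furan ring core → C:4 H:4 O:1
  (− 3 ring H displaced by substituents)
  + CHO → C:1 H:1 O:1
  + COCH3 → C:2 H:3 O:1
  + CH2CH2CH3 → C:3 H:7
Element totals:
  C: 10
  H: 12
  O: 3
Molecular formula: C10H12O3.
  M = 10(12.011) + 12(1.008) + 3(15.999)
    = 120.110 + 12.096 + 47.997 = 180.203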